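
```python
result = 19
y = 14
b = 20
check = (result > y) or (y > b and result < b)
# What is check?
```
Trace:
  result=19
  result=19, y=14
  result=19, y=14, b=20
  result=19, y=14, b=20, check=True

Final answer: True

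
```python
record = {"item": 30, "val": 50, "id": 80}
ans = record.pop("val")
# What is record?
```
Trace:
  record={'item': 30, 'val': 50, 'id': 80}
  record={'item': 30, 'id': 80}, ans=50

Final answer: {'item': 30, 'id': 80}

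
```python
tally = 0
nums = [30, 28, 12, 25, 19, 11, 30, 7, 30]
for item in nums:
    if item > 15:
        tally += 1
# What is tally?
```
Trace:
  tally=0
  tally=1, item=30
  tally=2, item=28
  tally=2, item=12
  tally=3, item=25
  tally=4, item=19
  tally=4, item=11
  tally=5, item=30
  tally=5, item=7
  tally=6, item=30

Final answer: 6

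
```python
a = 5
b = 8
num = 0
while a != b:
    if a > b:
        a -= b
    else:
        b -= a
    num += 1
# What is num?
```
Trace:
  a=5
  a=5, b=8
  a=5, b=8, num=0
  a=5, b=3, num=1
  a=2, b=3, num=2
  a=2, b=1, num=3
  a=1, b=1, num=4

Final answer: 4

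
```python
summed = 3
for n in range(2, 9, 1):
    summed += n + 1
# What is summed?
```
Trace:
  summed=3
  summed=6, n=2
  summed=10, n=3
  summed=15, n=4
  summed=21, n=5
  summed=28, n=6
  summed=36, n=7
  summed=45, n=8

Final answer: 45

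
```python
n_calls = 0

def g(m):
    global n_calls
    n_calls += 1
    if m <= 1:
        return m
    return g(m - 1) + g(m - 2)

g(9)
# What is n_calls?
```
Call trace (a repeated sub-call is expanded the first time; later identical calls just restate its return value):
g(m=9)
  g(m=8)
    g(m=7)
      g(m=6)
        g(m=5)
          g(m=4)
            g(m=3)
              g(m=2)
                g(m=1)
                -> return 1
                g(m=0)
                -> return 0
              -> return 1
              g(m=1)
              -> return 1
            -> return 2
            g(m=2) -> return 1  (same call as traced above)
          -> return 3
          g(m=3) -> return 2  (same call as traced above)
        -> return 5
        g(m=4) -> return 3  (same call as traced above)
      -> return 8
      g(m=5) -> return 5  (same call as traced above)
    -> return 13
    g(m=6) -> return 8  (same call as traced above)
  -> return 21
  g(m=7) -> return 13  (same call as traced above)
-> return 34

n_calls is incremented once per call, so count the calls in each subtree. Let C(m) = number of calls made by g(m).
C(0) = C(1) = 1 (base case, no recursion); C(m) = 1 + C(m - 1) + C(m - 2) otherwise.
C(2) = 1 + C(1) + C(0) = 1 + 1 + 1 = 3
C(3) = 1 + C(2) + C(1) = 1 + 3 + 1 = 5
C(4) = 1 + C(3) + C(2) = 1 + 5 + 3 = 9
C(5) = 1 + C(4) + C(3) = 1 + 9 + 5 = 15
C(6) = 1 + C(5) + C(4) = 1 + 15 + 9 = 25
C(7) = 1 + C(6) + C(5) = 1 + 25 + 15 = 41
C(8) = 1 + C(7) + C(6) = 1 + 41 + 25 = 67
C(9) = 1 + C(8) + C(7) = 1 + 67 + 41 = 109
n_calls = C(9) = 109

Final answer: 109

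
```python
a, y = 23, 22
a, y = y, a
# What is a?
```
Trace:
  a=23, y=22
  a=22, y=23

Final answer: 22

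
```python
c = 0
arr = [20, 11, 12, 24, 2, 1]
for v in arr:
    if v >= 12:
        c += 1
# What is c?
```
Trace:
  c=0
  c=1, v=20
  c=1, v=11
  c=2, v=12
  c=3, v=24
  c=3, v=2
  c=3, v=1

Final answer: 3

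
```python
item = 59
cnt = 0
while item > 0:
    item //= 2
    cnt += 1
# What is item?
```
Trace:
  item=59
  item=59, cnt=0
  item=29, cnt=1
  item=14, cnt=2
  item=7, cnt=3
  item=3, cnt=4
  item=1, cnt=5
  item=0, cnt=6

Final answer: 0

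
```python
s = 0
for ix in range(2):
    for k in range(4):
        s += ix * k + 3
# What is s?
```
Trace:
  s=0
  s=3, ix=0, k=0
  s=6, ix=0, k=1
  s=9, ix=0, k=2
  s=12, ix=0, k=3
  s=15, ix=1, k=0
  s=19, ix=1, k=1
  s=24, ix=1, k=2
  s=30, ix=1, k=3

Final answer: 30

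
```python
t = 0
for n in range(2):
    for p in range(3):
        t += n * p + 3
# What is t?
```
Trace:
  t=0
  t=3, n=0, p=0
  t=6, n=0, p=1
  t=9, n=0, p=2
  t=12, n=1, p=0
  t=16, n=1, p=1
  t=21, n=1, p=2

Final answer: 21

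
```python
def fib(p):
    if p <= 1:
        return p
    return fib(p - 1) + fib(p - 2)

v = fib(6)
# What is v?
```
Call trace (a repeated sub-call is expanded the first time; later identical calls just restate its return value):
fib(p=6)
  fib(p=5)
    fib(p=4)
      fib(p=3)
        fib(p=2)
          fib(p=1)
          -> return 1
          fib(p=0)
          -> return 0
        -> return 1
        fib(p=1)
        -> return 1
      -> return 2
      fib(p=2) -> return 1  (same call as traced above)
    -> return 3
    fib(p=3) -> return 2  (same call as traced above)
  -> return 5
  fib(p=4) -> return 3  (same call as traced above)
-> return 8

Final answer: 8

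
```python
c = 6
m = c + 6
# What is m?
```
Trace:
  c=6
  c=6, m=12

Final answer: 12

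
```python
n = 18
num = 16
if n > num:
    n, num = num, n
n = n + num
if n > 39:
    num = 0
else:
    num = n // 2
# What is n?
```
Trace:
  n=18
  n=18, num=16
  n=16, num=18
  n=34, num=18
  n=34, num=17

Final answer: 34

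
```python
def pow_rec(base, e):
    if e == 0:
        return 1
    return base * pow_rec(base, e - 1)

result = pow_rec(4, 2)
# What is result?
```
Call trace:
pow_rec(base=4, e=2)
  pow_rec(base=4, e=1)
    pow_rec(base=4, e=0)
    -> return 1
  -> return 4
-> return 16

Final answer: 16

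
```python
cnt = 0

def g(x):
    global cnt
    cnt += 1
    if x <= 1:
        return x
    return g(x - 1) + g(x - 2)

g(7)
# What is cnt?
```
Call trace (a repeated sub-call is expanded the first time; later identical calls just restate its return value):
g(x=7)
  g(x=6)
    g(x=5)
      g(x=4)
        g(x=3)
          g(x=2)
            g(x=1)
            -> return 1
            g(x=0)
            -> return 0
          -> return 1
          g(x=1)
          -> return 1
        -> return 2
        g(x=2) -> return 1  (same call as traced above)
      -> return 3
      g(x=3) -> return 2  (same call as traced above)
    -> return 5
    g(x=4) -> return 3  (same call as traced above)
  -> return 8
  g(x=5) -> return 5  (same call as traced above)
-> return 13

cnt is incremented once per call, so count the calls in each subtree. Let C(x) = number of calls made by g(x).
C(0) = C(1) = 1 (base case, no recursion); C(x) = 1 + C(x - 1) + C(x - 2) otherwise.
C(2) = 1 + C(1) + C(0) = 1 + 1 + 1 = 3
C(3) = 1 + C(2) + C(1) = 1 + 3 + 1 = 5
C(4) = 1 + C(3) + C(2) = 1 + 5 + 3 = 9
C(5) = 1 + C(4) + C(3) = 1 + 9 + 5 = 15
C(6) = 1 + C(5) + C(4) = 1 + 15 + 9 = 25
C(7) = 1 + C(6) + C(5) = 1 + 25 + 15 = 41
cnt = C(7) = 41

Final answer: 41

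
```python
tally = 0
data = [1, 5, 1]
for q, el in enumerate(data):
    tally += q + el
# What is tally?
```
Trace:
  tally=0
  tally=1, q=0, el=1
  tally=7, q=1, el=5
  tally=10, q=2, el=1

Final answer: 10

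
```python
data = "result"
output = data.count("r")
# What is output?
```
Trace:
  data='result'
  data='result', output=1

Final answer: 1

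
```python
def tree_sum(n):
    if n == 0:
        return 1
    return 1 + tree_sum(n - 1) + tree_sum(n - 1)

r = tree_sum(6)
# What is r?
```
Call trace (a repeated sub-call is expanded the first time; later identical calls just restate its return value):
tree_sum(n=6)
  tree_sum(n=5)
    tree_sum(n=4)
      tree_sum(n=3)
        tree_sum(n=2)
          tree_sum(n=1)
            tree_sum(n=0)
            -> return 1
            tree_sum(n=0)
            -> return 1
          -> return 3
          tree_sum(n=1) -> return 3  (same call as traced above)
        -> return 7
        tree_sum(n=2) -> return 7  (same call as traced above)
      -> return 15
      tree_sum(n=3) -> return 15  (same call as traced above)
    -> return 31
    tree_sum(n=4) -> return 31  (same call as traced above)
  -> return 63
  tree_sum(n=5) -> return 63  (same call as traced above)
-> return 127

Final answer: 127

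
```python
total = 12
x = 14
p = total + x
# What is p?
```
Trace:
  total=12
  total=12, x=14
  total=12, x=14, p=26

Final answer: 26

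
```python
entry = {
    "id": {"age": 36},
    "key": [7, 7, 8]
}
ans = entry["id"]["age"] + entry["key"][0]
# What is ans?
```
Trace:
  entry={'id': {'age': 36}, 'key': [7, 7, 8]}
  entry={'id': {'age': 36}, 'key': [7, 7, 8]}, ans=43

Final answer: 43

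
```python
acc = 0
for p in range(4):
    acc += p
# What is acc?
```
Trace:
  acc=0
  acc=0, p=0
  acc=1, p=1
  acc=3, p=2
  acc=6, p=3

Final answer: 6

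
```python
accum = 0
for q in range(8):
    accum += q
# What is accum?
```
Trace:
  accum=0
  accum=0, q=0
  accum=1, q=1
  accum=3, q=2
  accum=6, q=3
  accum=10, q=4
  accum=15, q=5
  accum=21, q=6
  accum=28, q=7

Final answer: 28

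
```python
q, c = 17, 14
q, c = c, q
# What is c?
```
Trace:
  q=17, c=14
  q=14, c=17

Final answer: 17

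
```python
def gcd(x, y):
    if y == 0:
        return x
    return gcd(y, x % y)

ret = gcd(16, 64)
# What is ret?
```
Call trace:
gcd(x=16, y=64)
  gcd(x=64, y=16)
    gcd(x=16, y=0)
    -> return 16
  -> return 16
-> return 16

Final answer: 16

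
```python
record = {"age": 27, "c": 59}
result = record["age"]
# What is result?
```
Trace:
  record={'age': 27, 'c': 59}
  record={'age': 27, 'c': 59}, result=27

Final answer: 27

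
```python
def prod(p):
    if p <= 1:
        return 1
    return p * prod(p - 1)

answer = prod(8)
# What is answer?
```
Call trace:
prod(p=8)
  prod(p=7)
    prod(p=6)
      prod(p=5)
        prod(p=4)
          prod(p=3)
            prod(p=2)
              prod(p=1)
              -> return 1
            -> return 2
          -> return 6
        -> return 24
      -> return 120
    -> return 720
  -> return 5040
-> return 40320

Final answer: 40320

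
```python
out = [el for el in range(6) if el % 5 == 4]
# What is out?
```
Trace:
  el=0
  el=1
  el=2
  el=3
  el=4
  el=5
  out=[4]

Final answer: [4]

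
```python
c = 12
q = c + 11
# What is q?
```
Trace:
  c=12
  c=12, q=23

Final answer: 23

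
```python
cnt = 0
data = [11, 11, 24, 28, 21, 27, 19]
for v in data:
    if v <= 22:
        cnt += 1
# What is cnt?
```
Trace:
  cnt=0
  cnt=1, v=11
  cnt=2, v=11
  cnt=2, v=24
  cnt=2, v=28
  cnt=3, v=21
  cnt=3, v=27
  cnt=4, v=19

Final answer: 4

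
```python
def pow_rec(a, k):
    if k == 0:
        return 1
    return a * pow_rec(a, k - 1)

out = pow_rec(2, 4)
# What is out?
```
Call trace:
pow_rec(a=2, k=4)
  pow_rec(a=2, k=3)
    pow_rec(a=2, k=2)
      pow_rec(a=2, k=1)
        pow_rec(a=2, k=0)
        -> return 1
      -> return 2
    -> return 4
  -> return 8
-> return 16

Final answer: 16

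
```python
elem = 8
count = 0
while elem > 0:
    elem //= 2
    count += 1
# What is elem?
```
Trace:
  elem=8
  elem=8, count=0
  elem=4, count=1
  elem=2, count=2
  elem=1, count=3
  elem=0, count=4

Final answer: 0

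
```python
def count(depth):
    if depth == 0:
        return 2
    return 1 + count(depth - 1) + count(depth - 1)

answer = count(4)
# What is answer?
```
Call trace (a repeated sub-call is expanded the first time; later identical calls just restate its return value):
count(depth=4)
  count(depth=3)
    count(depth=2)
      count(depth=1)
        count(depth=0)
        -> return 2
        count(depth=0)
        -> return 2
      -> return 5
      count(depth=1) -> return 5  (same call as traced above)
    -> return 11
    count(depth=2) -> return 11  (same call as traced above)
  -> return 23
  count(depth=3) -> return 23  (same call as traced above)
-> return 47

Final answer: 47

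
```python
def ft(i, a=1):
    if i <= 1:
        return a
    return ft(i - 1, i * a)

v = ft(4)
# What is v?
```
Call trace:
ft(i=4, a=1)
  ft(i=3, a=4)
    ft(i=2, a=12)
      ft(i=1, a=24)
      -> return 24
    -> return 24
  -> return 24
-> return 24

Final answer: 24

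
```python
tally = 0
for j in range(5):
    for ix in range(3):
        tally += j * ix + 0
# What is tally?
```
Trace:
  tally=0
  tally=0, j=0, ix=0
  tally=0, j=0, ix=1
  tally=0, j=0, ix=2
  tally=0, j=1, ix=0
  tally=1, j=1, ix=1
  tally=3, j=1, ix=2
  tally=3, j=2, ix=0
  tally=5, j=2, ix=1
  tally=9, j=2, ix=2
  tally=9, j=3, ix=0
  tally=12, j=3, ix=1
  tally=18, j=3, ix=2
  tally=18, j=4, ix=0
  tally=22, j=4, ix=1
  tally=30, j=4, ix=2

Final answer: 30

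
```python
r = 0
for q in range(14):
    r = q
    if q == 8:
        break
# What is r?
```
Trace:
  r=0
  r=0, q=0
  r=1, q=1
  r=2, q=2
  r=3, q=3
  r=4, q=4
  r=5, q=5
  r=6, q=6
  r=7, q=7
  r=8, q=8

Final answer: 8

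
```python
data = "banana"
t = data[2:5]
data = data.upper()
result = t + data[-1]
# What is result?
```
Trace:
  data='banana'
  data='banana', t='nan'
  data='BANANA', t='nan'
  data='BANANA', t='nan', result='nanA'

Final answer: 'nanA'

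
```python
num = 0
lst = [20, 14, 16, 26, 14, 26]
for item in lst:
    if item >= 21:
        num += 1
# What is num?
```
Trace:
  num=0
  num=0, item=20
  num=0, item=14
  num=0, item=16
  num=1, item=26
  num=1, item=14
  num=2, item=26

Final answer: 2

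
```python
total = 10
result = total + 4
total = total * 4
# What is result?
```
Trace:
  total=10
  total=10, result=14
  total=40, result=14

Final answer: 14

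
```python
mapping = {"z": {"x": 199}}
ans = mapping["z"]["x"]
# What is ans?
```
Trace:
  mapping={'z': {'x': 199}}
  mapping={'z': {'x': 199}}, ans=199

Final answer: 199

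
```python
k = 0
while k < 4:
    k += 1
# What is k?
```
Trace:
  k=0
  k=1
  k=2
  k=3
  k=4

Final answer: 4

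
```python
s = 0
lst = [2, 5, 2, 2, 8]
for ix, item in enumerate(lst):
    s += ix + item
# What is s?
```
Trace:
  s=0
  s=2, ix=0, item=2
  s=8, ix=1, item=5
  s=12, ix=2, item=2
  s=17, ix=3, item=2
  s=29, ix=4, item=8

Final answer: 29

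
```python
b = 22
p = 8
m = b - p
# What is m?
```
Trace:
  b=22
  b=22, p=8
  b=22, p=8, m=14

Final answer: 14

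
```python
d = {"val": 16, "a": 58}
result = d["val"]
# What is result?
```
Trace:
  d={'val': 16, 'a': 58}
  d={'val': 16, 'a': 58}, result=16

Final answer: 16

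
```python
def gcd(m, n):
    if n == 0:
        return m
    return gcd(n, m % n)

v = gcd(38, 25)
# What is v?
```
Call trace:
gcd(m=38, n=25)
  gcd(m=25, n=13)
    gcd(m=13, n=12)
      gcd(m=12, n=1)
        gcd(m=1, n=0)
        -> return 1
      -> return 1
    -> return 1
  -> return 1
-> return 1

Final answer: 1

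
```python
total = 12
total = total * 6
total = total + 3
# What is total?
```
Trace:
  total=12
  total=72
  total=75

Final answer: 75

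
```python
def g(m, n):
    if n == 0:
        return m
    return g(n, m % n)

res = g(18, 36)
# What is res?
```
Call trace:
g(m=18, n=36)
  g(m=36, n=18)
    g(m=18, n=0)
    -> return 18
  -> return 18
-> return 18

Final answer: 18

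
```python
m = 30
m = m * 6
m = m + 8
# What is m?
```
Trace:
  m=30
  m=180
  m=188

Final answer: 188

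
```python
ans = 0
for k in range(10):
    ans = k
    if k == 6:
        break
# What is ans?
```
Trace:
  ans=0
  ans=0, k=0
  ans=1, k=1
  ans=2, k=2
  ans=3, k=3
  ans=4, k=4
  ans=5, k=5
  ans=6, k=6

Final answer: 6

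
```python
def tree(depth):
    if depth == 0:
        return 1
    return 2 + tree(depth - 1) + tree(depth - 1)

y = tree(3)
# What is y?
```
Call trace (a repeated sub-call is expanded the first time; later identical calls just restate its return value):
tree(depth=3)
  tree(depth=2)
    tree(depth=1)
      tree(depth=0)
      -> return 1
      tree(depth=0)
      -> return 1
    -> return 4
    tree(depth=1) -> return 4  (same call as traced above)
  -> return 10
  tree(depth=2) -> return 10  (same call as traced above)
-> return 22

Final answer: 22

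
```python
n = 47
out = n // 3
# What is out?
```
Trace:
  n=47
  n=47, out=15

Final answer: 15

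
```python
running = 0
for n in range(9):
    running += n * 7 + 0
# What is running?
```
Trace:
  running=0
  running=0, n=0
  running=7, n=1
  running=21, n=2
  running=42, n=3
  running=70, n=4
  running=105, n=5
  running=147, n=6
  running=196, n=7
  running=252, n=8

Final answer: 252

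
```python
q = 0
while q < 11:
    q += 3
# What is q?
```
Trace:
  q=0
  q=3
  q=6
  q=9
  q=12

Final answer: 12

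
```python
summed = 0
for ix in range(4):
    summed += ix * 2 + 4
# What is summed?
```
Trace:
  summed=0
  summed=4, ix=0
  summed=10, ix=1
  summed=18, ix=2
  summed=28, ix=3

Final answer: 28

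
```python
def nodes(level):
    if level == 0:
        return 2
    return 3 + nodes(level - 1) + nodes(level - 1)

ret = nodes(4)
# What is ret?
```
Call trace (a repeated sub-call is expanded the first time; later identical calls just restate its return value):
nodes(level=4)
  nodes(level=3)
    nodes(level=2)
      nodes(level=1)
        nodes(level=0)
        -> return 2
        nodes(level=0)
        -> return 2
      -> return 7
      nodes(level=1) -> return 7  (same call as traced above)
    -> return 17
    nodes(level=2) -> return 17  (same call as traced above)
  -> return 37
  nodes(level=3) -> return 37  (same call as traced above)
-> return 77

Final answer: 77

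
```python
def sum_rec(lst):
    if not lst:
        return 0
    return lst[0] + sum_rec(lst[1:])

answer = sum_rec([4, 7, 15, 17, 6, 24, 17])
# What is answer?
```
Call trace:
sum_rec(lst=[4, 7, 15, 17, 6, 24, 17])
  sum_rec(lst=[7, 15, 17, 6, 24, 17])
    sum_rec(lst=[15, 17, 6, 24, 17])
      sum_rec(lst=[17, 6, 24, 17])
        sum_rec(lst=[6, 24, 17])
          sum_rec(lst=[24, 17])
            sum_rec(lst=[17])
              sum_rec(lst=[])
              -> return 0
            -> return 17
          -> return 41
        -> return 47
      -> return 64
    -> return 79
  -> return 86
-> return 90

Final answer: 90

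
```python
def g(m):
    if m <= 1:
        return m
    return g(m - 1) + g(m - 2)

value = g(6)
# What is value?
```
Call trace (a repeated sub-call is expanded the first time; later identical calls just restate its return value):
g(m=6)
  g(m=5)
    g(m=4)
      g(m=3)
        g(m=2)
          g(m=1)
          -> return 1
          g(m=0)
          -> return 0
        -> return 1
        g(m=1)
        -> return 1
      -> return 2
      g(m=2) -> return 1  (same call as traced above)
    -> return 3
    g(m=3) -> return 2  (same call as traced above)
  -> return 5
  g(m=4) -> return 3  (same call as traced above)
-> return 8

Final answer: 8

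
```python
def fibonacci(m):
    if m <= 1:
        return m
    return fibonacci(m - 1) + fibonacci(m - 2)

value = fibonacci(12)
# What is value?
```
Call trace (a repeated sub-call is expanded the first time; later identical calls just restate its return value):
fibonacci(m=12)
  fibonacci(m=11)
    fibonacci(m=10)
      fibonacci(m=9)
        fibonacci(m=8)
          fibonacci(m=7)
            fibonacci(m=6)
              fibonacci(m=5)
                fibonacci(m=4)
                  fibonacci(m=3)
                    fibonacci(m=2)
                      fibonacci(m=1)
                      -> return 1
                      fibonacci(m=0)
                      -> return 0
                    -> return 1
                    fibonacci(m=1)
                    -> return 1
                  -> return 2
                  fibonacci(m=2) -> return 1  (same call as traced above)
                -> return 3
                fibonacci(m=3) -> return 2  (same call as traced above)
              -> return 5
              fibonacci(m=4) -> return 3  (same call as traced above)
            -> return 8
            fibonacci(m=5) -> return 5  (same call as traced above)
          -> return 13
          fibonacci(m=6) -> return 8  (same call as traced above)
        -> return 21
        fibonacci(m=7) -> return 13  (same call as traced above)
      -> return 34
      fibonacci(m=8) -> return 21  (same call as traced above)
    -> return 55
    fibonacci(m=9) -> return 34  (same call as traced above)
  -> return 89
  fibonacci(m=10) -> return 55  (same call as traced above)
-> return 144

Final answer: 144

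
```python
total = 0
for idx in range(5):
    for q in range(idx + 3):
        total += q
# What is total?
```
Trace:
  total=0
  total=0, idx=0, q=0
  total=1, idx=0, q=1
  total=3, idx=0, q=2
  total=3, idx=1, q=0
  total=4, idx=1, q=1
  total=6, idx=1, q=2
  total=9, idx=1, q=3
  total=9, idx=2, q=0
  total=10, idx=2, q=1
  total=12, idx=2, q=2
  total=15, idx=2, q=3
  total=19, idx=2, q=4
  total=19, idx=3, q=0
  total=20, idx=3, q=1
  total=22, idx=3, q=2
  total=25, idx=3, q=3
  total=29, idx=3, q=4
  total=34, idx=3, q=5
  total=34, idx=4, q=0
  total=35, idx=4, q=1
  total=37, idx=4, q=2
  total=40, idx=4, q=3
  total=44, idx=4, q=4
  total=49, idx=4, q=5
  total=55, idx=4, q=6

Final answer: 55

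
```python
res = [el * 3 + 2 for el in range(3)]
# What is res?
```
Trace:
  el=0
  el=1
  el=2
  res=[2, 5, 8]

Final answer: [2, 5, 8]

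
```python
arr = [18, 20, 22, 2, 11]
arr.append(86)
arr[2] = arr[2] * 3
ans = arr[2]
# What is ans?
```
Trace:
  arr=[18, 20, 22, 2, 11]
  arr=[18, 20, 22, 2, 11, 86]
  arr=[18, 20, 66, 2, 11, 86]
  arr=[18, 20, 66, 2, 11, 86], ans=66

Final answer: 66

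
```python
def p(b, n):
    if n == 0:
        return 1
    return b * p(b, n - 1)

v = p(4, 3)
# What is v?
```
Call trace:
p(b=4, n=3)
  p(b=4, n=2)
    p(b=4, n=1)
      p(b=4, n=0)
      -> return 1
    -> return 4
  -> return 16
-> return 64

Final answer: 64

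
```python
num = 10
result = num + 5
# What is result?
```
Trace:
  num=10
  num=10, result=15

Final answer: 15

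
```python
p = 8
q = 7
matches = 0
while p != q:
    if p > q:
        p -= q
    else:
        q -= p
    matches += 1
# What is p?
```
Trace:
  p=8
  p=8, q=7
  p=8, q=7, matches=0
  p=1, q=7, matches=1
  p=1, q=6, matches=2
  p=1, q=5, matches=3
  p=1, q=4, matches=4
  p=1, q=3, matches=5
  p=1, q=2, matches=6
  p=1, q=1, matches=7

Final answer: 1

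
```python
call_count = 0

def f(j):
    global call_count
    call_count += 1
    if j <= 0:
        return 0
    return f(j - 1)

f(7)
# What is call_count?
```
Call trace:
f(j=7)
  f(j=6)
    f(j=5)
      f(j=4)
        f(j=3)
          f(j=2)
            f(j=1)
              f(j=0)
              -> return 0
            -> return 0
          -> return 0
        -> return 0
      -> return 0
    -> return 0
  -> return 0
-> return 0

call_count is incremented once per call. f is entered once for each j = 7, 6, 5, 4, 3, 2, 1, 0 (the j <= 0 call returns without recursing), i.e. 7 + 1 calls.
call_count = 8

Final answer: 8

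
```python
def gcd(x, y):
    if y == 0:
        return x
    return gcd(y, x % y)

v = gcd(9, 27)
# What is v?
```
Call trace:
gcd(x=9, y=27)
  gcd(x=27, y=9)
    gcd(x=9, y=0)
    -> return 9
  -> return 9
-> return 9

Final answer: 9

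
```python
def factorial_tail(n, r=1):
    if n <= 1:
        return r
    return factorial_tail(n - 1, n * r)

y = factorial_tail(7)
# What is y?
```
Call trace:
factorial_tail(n=7, r=1)
  factorial_tail(n=6, r=7)
    factorial_tail(n=5, r=42)
      factorial_tail(n=4, r=210)
        factorial_tail(n=3, r=840)
          factorial_tail(n=2, r=2520)
            factorial_tail(n=1, r=5040)
            -> return 5040
          -> return 5040
        -> return 5040
      -> return 5040
    -> return 5040
  -> return 5040
-> return 5040

Final answer: 5040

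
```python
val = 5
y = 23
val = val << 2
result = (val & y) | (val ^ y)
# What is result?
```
Trace:
  val=5
  val=5, y=23
  val=20, y=23
  val=20, y=23, result=23

Final answer: 23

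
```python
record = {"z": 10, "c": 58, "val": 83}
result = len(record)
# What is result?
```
Trace:
  record={'z': 10, 'c': 58, 'val': 83}
  record={'z': 10, 'c': 58, 'val': 83}, result=3

Final answer: 3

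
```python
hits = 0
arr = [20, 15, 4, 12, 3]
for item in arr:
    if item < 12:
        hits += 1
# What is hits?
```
Trace:
  hits=0
  hits=0, item=20
  hits=0, item=15
  hits=1, item=4
  hits=1, item=12
  hits=2, item=3

Final answer: 2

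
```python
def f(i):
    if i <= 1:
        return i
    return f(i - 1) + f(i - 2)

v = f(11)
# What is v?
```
Call trace (a repeated sub-call is expanded the first time; later identical calls just restate its return value):
f(i=11)
  f(i=10)
    f(i=9)
      f(i=8)
        f(i=7)
          f(i=6)
            f(i=5)
              f(i=4)
                f(i=3)
                  f(i=2)
                    f(i=1)
                    -> return 1
                    f(i=0)
                    -> return 0
                  -> return 1
                  f(i=1)
                  -> return 1
                -> return 2
                f(i=2) -> return 1  (same call as traced above)
              -> return 3
              f(i=3) -> return 2  (same call as traced above)
            -> return 5
            f(i=4) -> return 3  (same call as traced above)
          -> return 8
          f(i=5) -> return 5  (same call as traced above)
        -> return 13
        f(i=6) -> return 8  (same call as traced above)
      -> return 21
      f(i=7) -> return 13  (same call as traced above)
    -> return 34
    f(i=8) -> return 21  (same call as traced above)
  -> return 55
  f(i=9) -> return 34  (same call as traced above)
-> return 89

Final answer: 89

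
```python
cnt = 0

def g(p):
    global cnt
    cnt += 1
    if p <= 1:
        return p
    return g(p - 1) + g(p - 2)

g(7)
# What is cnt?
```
Call trace (a repeated sub-call is expanded the first time; later identical calls just restate its return value):
g(p=7)
  g(p=6)
    g(p=5)
      g(p=4)
        g(p=3)
          g(p=2)
            g(p=1)
            -> return 1
            g(p=0)
            -> return 0
          -> return 1
          g(p=1)
          -> return 1
        -> return 2
        g(p=2) -> return 1  (same call as traced above)
      -> return 3
      g(p=3) -> return 2  (same call as traced above)
    -> return 5
    g(p=4) -> return 3  (same call as traced above)
  -> return 8
  g(p=5) -> return 5  (same call as traced above)
-> return 13

cnt is incremented once per call, so count the calls in each subtree. Let C(p) = number of calls made by g(p).
C(0) = C(1) = 1 (base case, no recursion); C(p) = 1 + C(p - 1) + C(p - 2) otherwise.
C(2) = 1 + C(1) + C(0) = 1 + 1 + 1 = 3
C(3) = 1 + C(2) + C(1) = 1 + 3 + 1 = 5
C(4) = 1 + C(3) + C(2) = 1 + 5 + 3 = 9
C(5) = 1 + C(4) + C(3) = 1 + 9 + 5 = 15
C(6) = 1 + C(5) + C(4) = 1 + 15 + 9 = 25
C(7) = 1 + C(6) + C(5) = 1 + 25 + 15 = 41
cnt = C(7) = 41

Final answer: 41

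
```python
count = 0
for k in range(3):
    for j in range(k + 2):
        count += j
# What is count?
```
Trace:
  count=0
  count=0, k=0, j=0
  count=1, k=0, j=1
  count=1, k=1, j=0
  count=2, k=1, j=1
  count=4, k=1, j=2
  count=4, k=2, j=0
  count=5, k=2, j=1
  count=7, k=2, j=2
  count=10, k=2, j=3

Final answer: 10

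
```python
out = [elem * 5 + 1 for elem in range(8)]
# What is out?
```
Trace:
  elem=0
  elem=1
  elem=2
  elem=3
  elem=4
  elem=5
  elem=6
  elem=7
  out=[1, 6, 11, 16, 21, 26, 31, 36]

Final answer: [1, 6, 11, 16, 21, 26, 31, 36]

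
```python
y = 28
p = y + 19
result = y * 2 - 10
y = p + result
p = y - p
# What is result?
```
Trace:
  y=28
  y=28, p=47
  y=28, p=47, result=46
  y=93, p=47, result=46
  y=93, p=46, result=46

Final answer: 46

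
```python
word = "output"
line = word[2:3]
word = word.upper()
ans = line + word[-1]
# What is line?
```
Trace:
  word='output'
  word='output', line='t'
  word='OUTPUT', line='t'
  word='OUTPUT', line='t', ans='tT'

Final answer: 't'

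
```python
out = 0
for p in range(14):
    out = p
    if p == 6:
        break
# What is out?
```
Trace:
  out=0
  out=0, p=0
  out=1, p=1
  out=2, p=2
  out=3, p=3
  out=4, p=4
  out=5, p=5
  out=6, p=6

Final answer: 6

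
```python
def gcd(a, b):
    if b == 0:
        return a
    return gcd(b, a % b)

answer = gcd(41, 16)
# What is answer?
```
Call trace:
gcd(a=41, b=16)
  gcd(a=16, b=9)
    gcd(a=9, b=7)
      gcd(a=7, b=2)
        gcd(a=2, b=1)
          gcd(a=1, b=0)
          -> return 1
        -> return 1
      -> return 1
    -> return 1
  -> return 1
-> return 1

Final answer: 1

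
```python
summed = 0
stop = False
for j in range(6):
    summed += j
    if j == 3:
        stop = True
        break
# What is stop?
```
Trace:
  summed=0
  summed=0, stop=False
  summed=0, stop=False, j=0
  summed=1, stop=False, j=1
  summed=3, stop=False, j=2
  summed=6, stop=True, j=3

Final answer: True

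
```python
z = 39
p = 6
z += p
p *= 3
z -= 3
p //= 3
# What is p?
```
Trace:
  z=39
  z=39, p=6
  z=45, p=6
  z=45, p=18
  z=42, p=18
  z=42, p=6

Final answer: 6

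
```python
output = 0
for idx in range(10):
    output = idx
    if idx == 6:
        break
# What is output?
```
Trace:
  output=0
  output=0, idx=0
  output=1, idx=1
  output=2, idx=2
  output=3, idx=3
  output=4, idx=4
  output=5, idx=5
  output=6, idx=6

Final answer: 6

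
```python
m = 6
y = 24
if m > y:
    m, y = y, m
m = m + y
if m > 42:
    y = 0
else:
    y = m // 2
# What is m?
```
Trace:
  m=6
  m=6, y=24
  m=6, y=24
  m=30, y=24
  m=30, y=15

Final answer: 30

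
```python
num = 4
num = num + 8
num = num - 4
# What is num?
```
Trace:
  num=4
  num=12
  num=8

Final answer: 8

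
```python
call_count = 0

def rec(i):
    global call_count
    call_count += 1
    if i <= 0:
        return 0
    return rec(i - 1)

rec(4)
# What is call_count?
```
Call trace:
rec(i=4)
  rec(i=3)
    rec(i=2)
      rec(i=1)
        rec(i=0)
        -> return 0
      -> return 0
    -> return 0
  -> return 0
-> return 0

call_count is incremented once per call. rec is entered once for each i = 4, 3, 2, 1, 0 (the i <= 0 call returns without recursing), i.e. 4 + 1 calls.
call_count = 5

Final answer: 5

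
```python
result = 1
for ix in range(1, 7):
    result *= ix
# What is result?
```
Trace:
  result=1
  result=1, ix=1
  result=2, ix=2
  result=6, ix=3
  result=24, ix=4
  result=120, ix=5
  result=720, ix=6

Final answer: 720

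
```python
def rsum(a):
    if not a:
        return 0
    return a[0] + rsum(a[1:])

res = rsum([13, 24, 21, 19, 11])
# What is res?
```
Call trace:
rsum(a=[13, 24, 21, 19, 11])
  rsum(a=[24, 21, 19, 11])
    rsum(a=[21, 19, 11])
      rsum(a=[19, 11])
        rsum(a=[11])
          rsum(a=[])
          -> return 0
        -> return 11
      -> return 30
    -> return 51
  -> return 75
-> return 88

Final answer: 88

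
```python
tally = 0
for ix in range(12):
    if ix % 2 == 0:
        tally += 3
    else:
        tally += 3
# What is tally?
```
Trace:
  tally=0
  tally=3, ix=0
  tally=6, ix=1
  tally=9, ix=2
  tally=12, ix=3
  tally=15, ix=4
  tally=18, ix=5
  tally=21, ix=6
  tally=24, ix=7
  tally=27, ix=8
  tally=30, ix=9
  tally=33, ix=10
  tally=36, ix=11

Final answer: 36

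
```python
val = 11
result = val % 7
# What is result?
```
Trace:
  val=11
  val=11, result=4

Final answer: 4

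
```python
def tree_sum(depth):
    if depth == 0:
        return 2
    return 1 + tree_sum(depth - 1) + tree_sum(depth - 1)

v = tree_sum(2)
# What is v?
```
Call trace (a repeated sub-call is expanded the first time; later identical calls just restate its return value):
tree_sum(depth=2)
  tree_sum(depth=1)
    tree_sum(depth=0)
    -> return 2
    tree_sum(depth=0)
    -> return 2
  -> return 5
  tree_sum(depth=1) -> return 5  (same call as traced above)
-> return 11

Final answer: 11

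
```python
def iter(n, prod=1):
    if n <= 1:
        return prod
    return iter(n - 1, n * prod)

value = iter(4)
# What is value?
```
Call trace:
iter(n=4, prod=1)
  iter(n=3, prod=4)
    iter(n=2, prod=12)
      iter(n=1, prod=24)
      -> return 24
    -> return 24
  -> return 24
-> return 24

Final answer: 24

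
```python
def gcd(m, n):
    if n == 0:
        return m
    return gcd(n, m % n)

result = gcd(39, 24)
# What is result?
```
Call trace:
gcd(m=39, n=24)
  gcd(m=24, n=15)
    gcd(m=15, n=9)
      gcd(m=9, n=6)
        gcd(m=6, n=3)
          gcd(m=3, n=0)
          -> return 3
        -> return 3
      -> return 3
    -> return 3
  -> return 3
-> return 3

Final answer: 3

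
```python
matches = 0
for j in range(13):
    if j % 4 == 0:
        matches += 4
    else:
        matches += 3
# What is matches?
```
Trace:
  matches=0
  matches=4, j=0
  matches=7, j=1
  matches=10, j=2
  matches=13, j=3
  matches=17, j=4
  matches=20, j=5
  matches=23, j=6
  matches=26, j=7
  matches=30, j=8
  matches=33, j=9
  matches=36, j=10
  matches=39, j=11
  matches=43, j=12

Final answer: 43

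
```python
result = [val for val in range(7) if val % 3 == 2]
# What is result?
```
Trace:
  val=0
  val=1
  val=2
  val=3
  val=4
  val=5
  val=6
  result=[2, 5]

Final answer: [2, 5]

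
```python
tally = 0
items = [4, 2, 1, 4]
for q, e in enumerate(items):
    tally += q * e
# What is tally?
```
Trace:
  tally=0
  tally=0, q=0, e=4
  tally=2, q=1, e=2
  tally=4, q=2, e=1
  tally=16, q=3, e=4

Final answer: 16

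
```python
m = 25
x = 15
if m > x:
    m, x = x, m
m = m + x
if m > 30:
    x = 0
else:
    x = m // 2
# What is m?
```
Trace:
  m=25
  m=25, x=15
  m=15, x=25
  m=40, x=25
  m=40, x=0

Final answer: 40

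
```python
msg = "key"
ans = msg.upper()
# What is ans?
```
Trace:
  msg='key'
  msg='key', ans='KEY'

Final answer: 'KEY'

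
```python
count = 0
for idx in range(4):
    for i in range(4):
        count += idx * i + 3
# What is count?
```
Trace:
  count=0
  count=3, idx=0, i=0
  count=6, idx=0, i=1
  count=9, idx=0, i=2
  count=12, idx=0, i=3
  count=15, idx=1, i=0
  count=19, idx=1, i=1
  count=24, idx=1, i=2
  count=30, idx=1, i=3
  count=33, idx=2, i=0
  count=38, idx=2, i=1
  count=45, idx=2, i=2
  count=54, idx=2, i=3
  count=57, idx=3, i=0
  count=63, idx=3, i=1
  count=72, idx=3, i=2
  count=84, idx=3, i=3

Final answer: 84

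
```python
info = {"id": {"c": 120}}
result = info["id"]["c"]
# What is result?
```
Trace:
  info={'id': {'c': 120}}
  info={'id': {'c': 120}}, result=120

Final answer: 120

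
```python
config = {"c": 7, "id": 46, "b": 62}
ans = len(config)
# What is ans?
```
Trace:
  config={'c': 7, 'id': 46, 'b': 62}
  config={'c': 7, 'id': 46, 'b': 62}, ans=3

Final answer: 3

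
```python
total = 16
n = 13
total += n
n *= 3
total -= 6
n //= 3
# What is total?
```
Trace:
  total=16
  total=16, n=13
  total=29, n=13
  total=29, n=39
  total=23, n=39
  total=23, n=13

Final answer: 23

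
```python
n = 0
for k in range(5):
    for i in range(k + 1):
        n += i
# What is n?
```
Trace:
  n=0
  n=0, k=0, i=0
  n=0, k=1, i=0
  n=1, k=1, i=1
  n=1, k=2, i=0
  n=2, k=2, i=1
  n=4, k=2, i=2
  n=4, k=3, i=0
  n=5, k=3, i=1
  n=7, k=3, i=2
  n=10, k=3, i=3
  n=10, k=4, i=0
  n=11, k=4, i=1
  n=13, k=4, i=2
  n=16, k=4, i=3
  n=20, k=4, i=4

Final answer: 20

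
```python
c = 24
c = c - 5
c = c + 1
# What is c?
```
Trace:
  c=24
  c=19
  c=20

Final answer: 20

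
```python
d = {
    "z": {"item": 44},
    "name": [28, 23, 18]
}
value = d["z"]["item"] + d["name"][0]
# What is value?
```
Trace:
  d={'z': {'item': 44}, 'name': [28, 23, 18]}
  d={'z': {'item': 44}, 'name': [28, 23, 18]}, value=72

Final answer: 72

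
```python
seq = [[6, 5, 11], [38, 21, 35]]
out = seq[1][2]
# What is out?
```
Trace:
  seq=[[6, 5, 11], [38, 21, 35]]
  seq=[[6, 5, 11], [38, 21, 35]], out=35

Final answer: 35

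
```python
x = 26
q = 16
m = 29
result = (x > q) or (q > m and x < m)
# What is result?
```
Trace:
  x=26
  x=26, q=16
  x=26, q=16, m=29
  x=26, q=16, m=29, result=True

Final answer: True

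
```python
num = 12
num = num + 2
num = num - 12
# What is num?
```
Trace:
  num=12
  num=14
  num=2

Final answer: 2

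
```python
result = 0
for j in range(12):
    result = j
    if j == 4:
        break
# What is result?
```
Trace:
  result=0
  result=0, j=0
  result=1, j=1
  result=2, j=2
  result=3, j=3
  result=4, j=4

Final answer: 4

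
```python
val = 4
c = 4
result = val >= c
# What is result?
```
Trace:
  val=4
  val=4, c=4
  val=4, c=4, result=True

Final answer: True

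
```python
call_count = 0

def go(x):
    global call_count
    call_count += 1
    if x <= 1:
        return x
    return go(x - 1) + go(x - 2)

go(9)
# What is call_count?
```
Call trace (a repeated sub-call is expanded the first time; later identical calls just restate its return value):
go(x=9)
  go(x=8)
    go(x=7)
      go(x=6)
        go(x=5)
          go(x=4)
            go(x=3)
              go(x=2)
                go(x=1)
                -> return 1
                go(x=0)
                -> return 0
              -> return 1
              go(x=1)
              -> return 1
            -> return 2
            go(x=2) -> return 1  (same call as traced above)
          -> return 3
          go(x=3) -> return 2  (same call as traced above)
        -> return 5
        go(x=4) -> return 3  (same call as traced above)
      -> return 8
      go(x=5) -> return 5  (same call as traced above)
    -> return 13
    go(x=6) -> return 8  (same call as traced above)
  -> return 21
  go(x=7) -> return 13  (same call as traced above)
-> return 34

call_count is incremented once per call, so count the calls in each subtree. Let C(x) = number of calls made by go(x).
C(0) = C(1) = 1 (base case, no recursion); C(x) = 1 + C(x - 1) + C(x - 2) otherwise.
C(2) = 1 + C(1) + C(0) = 1 + 1 + 1 = 3
C(3) = 1 + C(2) + C(1) = 1 + 3 + 1 = 5
C(4) = 1 + C(3) + C(2) = 1 + 5 + 3 = 9
C(5) = 1 + C(4) + C(3) = 1 + 9 + 5 = 15
C(6) = 1 + C(5) + C(4) = 1 + 15 + 9 = 25
C(7) = 1 + C(6) + C(5) = 1 + 25 + 15 = 41
C(8) = 1 + C(7) + C(6) = 1 + 41 + 25 = 67
C(9) = 1 + C(8) + C(7) = 1 + 67 + 41 = 109
call_count = C(9) = 109

Final answer: 109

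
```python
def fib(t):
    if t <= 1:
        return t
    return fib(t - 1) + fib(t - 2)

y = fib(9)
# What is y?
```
Call trace (a repeated sub-call is expanded the first time; later identical calls just restate its return value):
fib(t=9)
  fib(t=8)
    fib(t=7)
      fib(t=6)
        fib(t=5)
          fib(t=4)
            fib(t=3)
              fib(t=2)
                fib(t=1)
                -> return 1
                fib(t=0)
                -> return 0
              -> return 1
              fib(t=1)
              -> return 1
            -> return 2
            fib(t=2) -> return 1  (same call as traced above)
          -> return 3
          fib(t=3) -> return 2  (same call as traced above)
        -> return 5
        fib(t=4) -> return 3  (same call as traced above)
      -> return 8
      fib(t=5) -> return 5  (same call as traced above)
    -> return 13
    fib(t=6) -> return 8  (same call as traced above)
  -> return 21
  fib(t=7) -> return 13  (same call as traced above)
-> return 34

Final answer: 34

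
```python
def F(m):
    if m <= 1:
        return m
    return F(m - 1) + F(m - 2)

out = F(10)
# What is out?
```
Call trace (a repeated sub-call is expanded the first time; later identical calls just restate its return value):
F(m=10)
  F(m=9)
    F(m=8)
      F(m=7)
        F(m=6)
          F(m=5)
            F(m=4)
              F(m=3)
                F(m=2)
                  F(m=1)
                  -> return 1
                  F(m=0)
                  -> return 0
                -> return 1
                F(m=1)
                -> return 1
              -> return 2
              F(m=2) -> return 1  (same call as traced above)
            -> return 3
            F(m=3) -> return 2  (same call as traced above)
          -> return 5
          F(m=4) -> return 3  (same call as traced above)
        -> return 8
        F(m=5) -> return 5  (same call as traced above)
      -> return 13
      F(m=6) -> return 8  (same call as traced above)
    -> return 21
    F(m=7) -> return 13  (same call as traced above)
  -> return 34
  F(m=8) -> return 21  (same call as traced above)
-> return 55

Final answer: 55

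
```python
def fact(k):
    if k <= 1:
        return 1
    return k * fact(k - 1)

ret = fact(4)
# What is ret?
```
Call trace:
fact(k=4)
  fact(k=3)
    fact(k=2)
      fact(k=1)
      -> return 1
    -> return 2
  -> return 6
-> return 24

Final answer: 24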